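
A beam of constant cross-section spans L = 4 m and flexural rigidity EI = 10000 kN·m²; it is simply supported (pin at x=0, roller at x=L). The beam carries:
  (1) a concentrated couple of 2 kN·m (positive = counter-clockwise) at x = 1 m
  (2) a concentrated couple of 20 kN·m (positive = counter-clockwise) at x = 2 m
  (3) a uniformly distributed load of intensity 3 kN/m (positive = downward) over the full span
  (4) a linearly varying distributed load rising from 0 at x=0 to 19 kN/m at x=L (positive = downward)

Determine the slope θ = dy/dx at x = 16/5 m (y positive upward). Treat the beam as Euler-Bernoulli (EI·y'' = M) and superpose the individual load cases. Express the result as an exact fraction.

θ(16/5) = 543041/225000000 rad

Load 1 — applied couple M₀=2 kN·m at a=1 m (b=L-a=3):
  θ_1 = (M₀x²/(2L)-M₀(x-a)+C₁)/EI  [x>a] with C₁=M₀(3b²-L²)/(6L)=11/12 = (2·(16/5)²/(2·4)-2·((16/5)-1)+(11/12))/10000 = -277/3000000 rad
Load 2 — applied couple M₀=20 kN·m at a=2 m (b=L-a=2):
  θ_2 = (M₀x²/(2L)-M₀(x-a)+C₁)/EI  [x>a] with C₁=M₀(3b²-L²)/(6L)=-10/3 = (20·(16/5)²/(2·4)-20·((16/5)-2)+(-10/3))/10000 = -13/75000 rad
Load 3 — uniform load w=3 kN/m over full span:
  θ_3 = -w(L³-6Lx²+4x³)/(24EI) = -3·(4³-6·4·(16/5)²+4·(16/5)³)/(24·10000) = 99/156250 rad
Load 4 — triangular load w₀=19 kN/m (0→w₀ over full span):
  θ_4 = -w₀(7L⁴-30L²x²+15x⁴)/(360LEI) = -19·(7·4⁴-30·4²·(16/5)²+15·(16/5)⁴)/(360·4·10000) = 14383/7031250 rad
Superposition: θ = Σ θ_i = 543041/225000000 rad ≈ 0.002414 rad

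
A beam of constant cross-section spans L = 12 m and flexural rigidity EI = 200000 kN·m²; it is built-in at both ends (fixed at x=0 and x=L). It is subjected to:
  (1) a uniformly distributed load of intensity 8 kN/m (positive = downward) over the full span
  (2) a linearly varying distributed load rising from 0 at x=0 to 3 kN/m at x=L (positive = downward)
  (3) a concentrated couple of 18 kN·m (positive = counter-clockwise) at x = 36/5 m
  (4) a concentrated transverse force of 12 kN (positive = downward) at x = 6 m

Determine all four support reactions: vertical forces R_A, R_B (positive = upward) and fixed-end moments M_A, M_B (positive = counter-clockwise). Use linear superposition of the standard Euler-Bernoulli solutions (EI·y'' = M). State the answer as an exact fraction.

R_A = 1539/25 kN, M_A = 3354/25 kN·m, R_B = 1611/25 kN, M_B = -3336/25 kN·m

Load 1 — uniform load w=8 kN/m over full span:
  R_A = wL/2 = 8·12/2 = 48 kN
  M_A = wL²/12 = 8·12²/12 = 96 kN·m
  R_B = wL/2 = 8·12/2 = 48 kN
  M_B = -wL²/12 = -8·12²/12 = -96 kN·m
Load 2 — triangular load w₀=3 kN/m (0→w₀ over full span):
  R_A = 3w₀L/20 = 3·3·12/20 = 27/5 kN
  M_A = w₀L²/30 = 3·12²/30 = 72/5 kN·m
  R_B = 7w₀L/20 = 7·3·12/20 = 63/5 kN
  M_B = -w₀L²/20 = -3·12²/20 = -108/5 kN·m
Load 3 — applied couple M₀=18 kN·m at a=36/5 m (b=L-a=24/5):
  R_A = 6M₀ab/L³ = 6·18·(36/5)·(24/5)/12³ = 54/25 kN
  M_A = M₀b(2a-b)/L² = 18·(24/5)·(2·(36/5)-(24/5))/12² = 144/25 kN·m
  R_B = -6M₀ab/L³ = -6·18·(36/5)·(24/5)/12³ = -54/25 kN
  M_B = M₀a(2b-a)/L² = 18·(36/5)·(2·(24/5)-(36/5))/12² = 54/25 kN·m
Load 4 — point force P=12 kN at a=6 m (b=L-a=6):
  R_A = Pb²(3a+b)/L³ = 12·6²·(3·6+6)/12³ = 6 kN
  M_A = Pab²/L² = 12·6·6²/12² = 18 kN·m
  R_B = Pa²(a+3b)/L³ = 12·6²·(6+3·6)/12³ = 6 kN
  M_B = -Pa²b/L² = -12·6²·6/12² = -18 kN·m
Superposition: R_A = 1539/25 kN, M_A = 3354/25 kN·m, R_B = 1611/25 kN, M_B = -3336/25 kN·m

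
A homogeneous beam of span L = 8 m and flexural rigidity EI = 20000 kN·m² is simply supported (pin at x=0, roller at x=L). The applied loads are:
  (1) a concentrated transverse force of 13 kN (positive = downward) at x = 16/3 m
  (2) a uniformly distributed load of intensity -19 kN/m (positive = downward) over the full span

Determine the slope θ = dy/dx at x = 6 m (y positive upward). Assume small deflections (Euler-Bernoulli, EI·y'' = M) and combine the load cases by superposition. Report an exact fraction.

Load 1 — point force P=13 kN at a=16/3 m (b=L-a=8/3):
  θ_1 = -Pa(2L²-6Lx+3x²+a²)/(6LEI)  [x>a] = -13·(16/3)·(2·8²-6·8·6+3·6²+(16/3)²)/(6·8·20000) = 689/405000 rad
Load 2 — uniform load w=-19 kN/m over full span:
  θ_2 = -w(L³-6Lx²+4x³)/(24EI) = -(-19)·(8³-6·8·6²+4·6³)/(24·20000) = -209/15000 rad
Superposition: θ = Σ θ_i = -2477/202500 rad ≈ -0.012232 rad

θ(6) = -2477/202500 rad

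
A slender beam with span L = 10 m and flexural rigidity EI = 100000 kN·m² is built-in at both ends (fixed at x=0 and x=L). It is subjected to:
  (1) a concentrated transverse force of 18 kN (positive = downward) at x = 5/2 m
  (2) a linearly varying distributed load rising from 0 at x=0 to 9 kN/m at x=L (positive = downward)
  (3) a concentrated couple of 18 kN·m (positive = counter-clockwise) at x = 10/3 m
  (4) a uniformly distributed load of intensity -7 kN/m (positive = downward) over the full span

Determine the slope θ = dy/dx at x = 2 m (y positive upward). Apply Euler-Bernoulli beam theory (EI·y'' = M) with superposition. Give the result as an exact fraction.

Load 1 — point force P=18 kN at a=5/2 m (b=L-a=15/2):
  θ_1 = -Pb²x(2aL-(3a+b)x)/(2L³EI)  [x≤a] = -18·(15/2)²·2·(2·(5/2)·10-(3·(5/2)+(15/2))·2)/(2·10³·100000) = -81/400000 rad
Load 2 — triangular load w₀=9 kN/m (0→w₀ over full span):
  θ_2 = -w₀(2x(L-x)(L-2x)(x+2L)+x²(L-x)²)/(120LEI) = -9·(2·2·(10-2)·(10-2·2)·(2+2·10)+2²·(10-2)²)/(120·10·100000) = -21/62500 rad
Load 3 — applied couple M₀=18 kN·m at a=10/3 m (b=L-a=20/3):
  θ_3 = (R_Ax²/2 - M_Ax)/EI  [x≤a] with R_A=12/5, M_A=0 = ((12/5)·2²/2 - 0·2)/100000 = 3/62500 rad
Load 4 — uniform load w=-7 kN/m over full span:
  θ_4 = -wx(L-x)(L-2x)/(12EI) = -(-7)·2·(10-2)·(10-2·2)/(12·100000) = 7/12500 rad
Superposition: θ = Σ θ_i = 139/2000000 rad ≈ 0.000069 rad

θ(2) = 139/2000000 rad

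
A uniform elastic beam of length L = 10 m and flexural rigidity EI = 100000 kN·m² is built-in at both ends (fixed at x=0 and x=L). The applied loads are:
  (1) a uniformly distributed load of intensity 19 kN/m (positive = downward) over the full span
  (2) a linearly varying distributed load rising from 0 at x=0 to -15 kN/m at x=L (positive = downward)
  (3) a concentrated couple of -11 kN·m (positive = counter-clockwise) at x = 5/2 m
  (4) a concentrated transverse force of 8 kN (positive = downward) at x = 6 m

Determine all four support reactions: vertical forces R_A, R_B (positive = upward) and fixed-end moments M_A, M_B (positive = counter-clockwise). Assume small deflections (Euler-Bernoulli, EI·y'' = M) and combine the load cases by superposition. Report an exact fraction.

R_A = 148157/2000 kN, M_A = 141691/1200 kN·m, R_B = 97843/2000 kN, M_B = -117949/1200 kN·m

Load 1 — uniform load w=19 kN/m over full span:
  R_A = wL/2 = 19·10/2 = 95 kN
  M_A = wL²/12 = 19·10²/12 = 475/3 kN·m
  R_B = wL/2 = 19·10/2 = 95 kN
  M_B = -wL²/12 = -19·10²/12 = -475/3 kN·m
Load 2 — triangular load w₀=-15 kN/m (0→w₀ over full span):
  R_A = 3w₀L/20 = 3·(-15)·10/20 = -45/2 kN
  M_A = w₀L²/30 = (-15)·10²/30 = -50 kN·m
  R_B = 7w₀L/20 = 7·(-15)·10/20 = -105/2 kN
  M_B = -w₀L²/20 = -(-15)·10²/20 = 75 kN·m
Load 3 — applied couple M₀=-11 kN·m at a=5/2 m (b=L-a=15/2):
  R_A = 6M₀ab/L³ = 6·(-11)·(5/2)·(15/2)/10³ = -99/80 kN
  M_A = M₀b(2a-b)/L² = (-11)·(15/2)·(2·(5/2)-(15/2))/10² = 33/16 kN·m
  R_B = -6M₀ab/L³ = -6·(-11)·(5/2)·(15/2)/10³ = 99/80 kN
  M_B = M₀a(2b-a)/L² = (-11)·(5/2)·(2·(15/2)-(5/2))/10² = -55/16 kN·m
Load 4 — point force P=8 kN at a=6 m (b=L-a=4):
  R_A = Pb²(3a+b)/L³ = 8·4²·(3·6+4)/10³ = 352/125 kN
  M_A = Pab²/L² = 8·6·4²/10² = 192/25 kN·m
  R_B = Pa²(a+3b)/L³ = 8·6²·(6+3·4)/10³ = 648/125 kN
  M_B = -Pa²b/L² = -8·6²·4/10² = -288/25 kN·m
Superposition: R_A = 148157/2000 kN, M_A = 141691/1200 kN·m, R_B = 97843/2000 kN, M_B = -117949/1200 kN·m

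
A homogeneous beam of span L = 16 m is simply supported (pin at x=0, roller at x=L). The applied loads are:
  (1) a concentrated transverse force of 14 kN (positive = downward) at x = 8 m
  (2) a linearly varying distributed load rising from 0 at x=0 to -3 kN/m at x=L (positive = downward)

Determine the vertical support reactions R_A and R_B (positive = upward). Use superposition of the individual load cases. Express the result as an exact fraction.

R_A = -1 kN, R_B = -9 kN

Load 1 — point force P=14 kN at a=8 m (b=L-a=8):
  R_A = Pb/L = 14·8/16 = 7 kN
  R_B = Pa/L = 14·8/16 = 7 kN
Load 2 — triangular load w₀=-3 kN/m (0→w₀ over full span):
  R_A = w₀L/6 = (-3)·16/6 = -8 kN
  R_B = w₀L/3 = (-3)·16/3 = -16 kN
Superposition: R_A = -1 kN, R_B = -9 kN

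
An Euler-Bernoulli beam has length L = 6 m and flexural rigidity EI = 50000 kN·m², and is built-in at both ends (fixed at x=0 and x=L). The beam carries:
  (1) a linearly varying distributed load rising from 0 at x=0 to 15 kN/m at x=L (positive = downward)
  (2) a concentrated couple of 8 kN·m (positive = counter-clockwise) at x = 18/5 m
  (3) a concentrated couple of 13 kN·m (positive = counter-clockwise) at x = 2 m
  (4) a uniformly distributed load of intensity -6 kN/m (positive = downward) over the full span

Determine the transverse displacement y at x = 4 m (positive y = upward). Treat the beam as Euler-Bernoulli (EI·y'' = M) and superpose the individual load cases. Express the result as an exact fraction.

Load 1 — triangular load w₀=15 kN/m (0→w₀ over full span):
  y_1 = -w₀x²(L-x)²(x+2L)/(120LEI) = -15·4²·(6-4)²·(4+2·6)/(120·6·50000) = -4/9375 m
Load 2 — applied couple M₀=8 kN·m at a=18/5 m (b=L-a=12/5):
  y_2 = (R_Ax³/6 - M_Ax²/2 - M₀(x-a)²/2)/EI  [x>a] with R_A=48/25, M_A=64/25 = ((48/25)·4³/6 - (64/25)·4²/2 - 8·(4-(18/5))²/2)/50000 = -1/78125 m
Load 3 — applied couple M₀=13 kN·m at a=2 m (b=L-a=4):
  y_3 = (R_Ax³/6 - M_Ax²/2 - M₀(x-a)²/2)/EI  [x>a] with R_A=26/9, M_A=0 = ((26/9)·4³/6 - 0·4²/2 - 13·(4-2)²/2)/50000 = 13/135000 m
Load 4 — uniform load w=-6 kN/m over full span:
  y_4 = -wx²(L-x)²/(24EI) = -(-6)·4²·(6-4)²/(24·50000) = 1/3125 m
Superposition: y = Σ y_i = -391/16875000 m ≈ -0.000023 m

y(4) = -391/16875000 m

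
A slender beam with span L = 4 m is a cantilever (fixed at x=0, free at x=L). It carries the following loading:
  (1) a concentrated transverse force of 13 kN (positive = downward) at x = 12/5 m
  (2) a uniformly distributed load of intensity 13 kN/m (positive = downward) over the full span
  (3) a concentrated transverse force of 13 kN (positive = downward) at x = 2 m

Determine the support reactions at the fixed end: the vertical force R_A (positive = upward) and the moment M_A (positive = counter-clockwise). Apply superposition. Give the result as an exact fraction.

R_A = 78 kN, M_A = 806/5 kN·m

Load 1 — point force P=13 kN at a=12/5 m (b=L-a=8/5):
  R_A = P = 13 kN
  M_A = Pa = 13·(12/5) = 156/5 kN·m
Load 2 — uniform load w=13 kN/m over full span:
  R_A = wL = 13·4 = 52 kN
  M_A = wL²/2 = 13·4²/2 = 104 kN·m
Load 3 — point force P=13 kN at a=2 m (b=L-a=2):
  R_A = P = 13 kN
  M_A = Pa = 13·2 = 26 kN·m
Superposition: R_A = 78 kN, M_A = 806/5 kN·m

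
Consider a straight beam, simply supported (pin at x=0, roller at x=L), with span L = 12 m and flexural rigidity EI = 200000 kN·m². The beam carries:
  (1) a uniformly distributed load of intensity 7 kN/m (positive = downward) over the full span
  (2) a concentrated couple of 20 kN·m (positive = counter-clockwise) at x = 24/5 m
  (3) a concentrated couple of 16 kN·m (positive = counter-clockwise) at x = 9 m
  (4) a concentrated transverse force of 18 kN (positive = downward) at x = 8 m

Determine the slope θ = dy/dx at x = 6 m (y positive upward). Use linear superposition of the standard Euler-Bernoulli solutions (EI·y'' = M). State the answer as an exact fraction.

Load 1 — uniform load w=7 kN/m over full span:
  θ_1 = -w(L³-6Lx²+4x³)/(24EI) = -7·(12³-6·12·6²+4·6³)/(24·200000) = 0 rad
Load 2 — applied couple M₀=20 kN·m at a=24/5 m (b=L-a=36/5):
  θ_2 = (M₀x²/(2L)-M₀(x-a)+C₁)/EI  [x>a] with C₁=M₀(3b²-L²)/(6L)=16/5 = (20·6²/(2·12)-20·(6-(24/5))+(16/5))/200000 = 23/500000 rad
Load 3 — applied couple M₀=16 kN·m at a=9 m (b=L-a=3):
  θ_3 = (M₀x²/(2L)+C₁)/EI  [x≤a] with C₁=M₀(3b²-L²)/(6L)=-26 = (16·6²/(2·12)+(-26))/200000 = -1/100000 rad
Load 4 — point force P=18 kN at a=8 m (b=L-a=4):
  θ_4 = -Pb(L²-b²-3x²)/(6LEI)  [x≤a] = -18·4·(12²-4²-3·6²)/(6·12·200000) = -1/10000 rad
Superposition: θ = Σ θ_i = -1/15625 rad ≈ -0.000064 rad

θ(6) = -1/15625 rad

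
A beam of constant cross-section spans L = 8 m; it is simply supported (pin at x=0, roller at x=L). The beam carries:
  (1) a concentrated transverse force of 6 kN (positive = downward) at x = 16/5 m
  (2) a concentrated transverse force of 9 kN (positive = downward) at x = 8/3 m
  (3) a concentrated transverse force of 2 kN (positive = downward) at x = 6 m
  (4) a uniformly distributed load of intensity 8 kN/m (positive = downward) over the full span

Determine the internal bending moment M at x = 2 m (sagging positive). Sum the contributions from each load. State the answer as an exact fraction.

Load 1 — point force P=6 kN at a=16/5 m (b=L-a=24/5):
  M_1 = Pbx/L  [x≤a] = 6·(24/5)·2/8 = 36/5 kN·m
Load 2 — point force P=9 kN at a=8/3 m (b=L-a=16/3):
  M_2 = Pbx/L  [x≤a] = 9·(16/3)·2/8 = 12 kN·m
Load 3 — point force P=2 kN at a=6 m (b=L-a=2):
  M_3 = Pbx/L  [x≤a] = 2·2·2/8 = 1 kN·m
Load 4 — uniform load w=8 kN/m over full span:
  M_4 = wx(L-x)/2 = 8·2·(8-2)/2 = 48 kN·m
Superposition: M = Σ M_i = 341/5 kN·m ≈ 68.200000 kN·m

M(2) = 341/5 kN·m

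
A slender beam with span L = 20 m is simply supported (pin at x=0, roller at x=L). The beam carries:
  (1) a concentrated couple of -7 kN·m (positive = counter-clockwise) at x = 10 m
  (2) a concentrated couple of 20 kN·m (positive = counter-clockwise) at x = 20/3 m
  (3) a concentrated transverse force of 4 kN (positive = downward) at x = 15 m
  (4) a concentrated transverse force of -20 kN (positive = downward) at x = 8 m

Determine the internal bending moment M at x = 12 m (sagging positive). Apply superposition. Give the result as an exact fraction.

M(12) = -286/5 kN·m

Load 1 — applied couple M₀=-7 kN·m at a=10 m (b=L-a=10):
  M_1 = M₀x/L - M₀  [x>a] = (-7)·12/20 - (-7) = 14/5 kN·m
Load 2 — applied couple M₀=20 kN·m at a=20/3 m (b=L-a=40/3):
  M_2 = M₀x/L - M₀  [x>a] = 20·12/20 - 20 = -8 kN·m
Load 3 — point force P=4 kN at a=15 m (b=L-a=5):
  M_3 = Pbx/L  [x≤a] = 4·5·12/20 = 12 kN·m
Load 4 — point force P=-20 kN at a=8 m (b=L-a=12):
  M_4 = Pa(L-x)/L  [x>a] = (-20)·8·(20-12)/20 = -64 kN·m
Superposition: M = Σ M_i = -286/5 kN·m ≈ -57.200000 kN·m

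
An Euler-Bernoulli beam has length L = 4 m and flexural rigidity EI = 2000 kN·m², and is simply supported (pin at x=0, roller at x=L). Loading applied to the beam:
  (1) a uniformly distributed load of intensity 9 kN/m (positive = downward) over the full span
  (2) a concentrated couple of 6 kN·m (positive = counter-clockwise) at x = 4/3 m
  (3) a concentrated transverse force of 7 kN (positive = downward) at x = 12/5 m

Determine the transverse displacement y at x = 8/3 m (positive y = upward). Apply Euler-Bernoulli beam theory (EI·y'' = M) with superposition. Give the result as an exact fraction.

y(8/3) = -6541/421875 m

Load 1 — uniform load w=9 kN/m over full span:
  y_1 = -wx(L³-2Lx²+x³)/(24EI) = -9·(8/3)·(4³-2·4·(8/3)²+(8/3)³)/(24·2000) = -44/3375 m
Load 2 — applied couple M₀=6 kN·m at a=4/3 m (b=L-a=8/3):
  y_2 = (M₀x³/(6L)-M₀(x-a)²/2+C₁x)/EI  [x>a] with C₁=M₀(3b²-L²)/(6L)=4/3 = (6·(8/3)³/(6·4)-6·((8/3)-(4/3))²/2+(4/3)·(8/3))/2000 = 1/675 m
Load 3 — point force P=7 kN at a=12/5 m (b=L-a=8/5):
  y_3 = -Pa(L-x)(2Lx-a²-x²)/(6LEI)  [x>a] = -7·(12/5)·(4-(8/3))·(2·4·(8/3)-(12/5)²-(8/3)²)/(6·4·2000) = -1666/421875 m
Superposition: y = Σ y_i = -6541/421875 m ≈ -0.015505 m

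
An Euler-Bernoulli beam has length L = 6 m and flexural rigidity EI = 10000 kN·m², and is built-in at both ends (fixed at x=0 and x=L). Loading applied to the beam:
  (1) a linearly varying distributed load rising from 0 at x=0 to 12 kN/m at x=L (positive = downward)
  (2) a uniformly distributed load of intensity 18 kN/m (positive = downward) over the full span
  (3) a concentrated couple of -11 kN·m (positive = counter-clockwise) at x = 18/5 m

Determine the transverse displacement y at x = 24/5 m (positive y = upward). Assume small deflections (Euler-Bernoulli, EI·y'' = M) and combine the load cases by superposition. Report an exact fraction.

y(24/5) = -268461/78125000 m

Load 1 — triangular load w₀=12 kN/m (0→w₀ over full span):
  y_1 = -w₀x²(L-x)²(x+2L)/(120LEI) = -12·(24/5)²·(6-(24/5))²·((24/5)+2·6)/(120·6·10000) = -9072/9765625 m
Load 2 — uniform load w=18 kN/m over full span:
  y_2 = -wx²(L-x)²/(24EI) = -18·(24/5)²·(6-(24/5))²/(24·10000) = -972/390625 m
Load 3 — applied couple M₀=-11 kN·m at a=18/5 m (b=L-a=12/5):
  y_3 = (R_Ax³/6 - M_Ax²/2 - M₀(x-a)²/2)/EI  [x>a] with R_A=-66/25, M_A=-88/25 = ((-66/25)·(24/5)³/6 - (-88/25)·(24/5)²/2 - (-11)·((24/5)-(18/5))²/2)/10000 = -297/15625000 m
Superposition: y = Σ y_i = -268461/78125000 m ≈ -0.003436 m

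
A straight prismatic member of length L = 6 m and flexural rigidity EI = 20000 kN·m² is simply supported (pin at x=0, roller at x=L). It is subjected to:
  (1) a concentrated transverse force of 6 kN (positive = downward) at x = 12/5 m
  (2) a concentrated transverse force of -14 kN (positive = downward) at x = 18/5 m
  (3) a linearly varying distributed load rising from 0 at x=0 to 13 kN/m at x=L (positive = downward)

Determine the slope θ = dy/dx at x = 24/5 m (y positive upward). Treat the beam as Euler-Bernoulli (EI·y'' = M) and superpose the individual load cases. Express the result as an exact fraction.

Load 1 — point force P=6 kN at a=12/5 m (b=L-a=18/5):
  θ_1 = -Pa(2L²-6Lx+3x²+a²)/(6LEI)  [x>a] = -6·(12/5)·(2·6²-6·6·(24/5)+3·(24/5)²+(12/5)²)/(6·6·20000) = 81/156250 rad
Load 2 — point force P=-14 kN at a=18/5 m (b=L-a=12/5):
  θ_2 = -Pa(2L²-6Lx+3x²+a²)/(6LEI)  [x>a] = -(-14)·(18/5)·(2·6²-6·6·(24/5)+3·(24/5)²+(18/5)²)/(6·6·20000) = -819/625000 rad
Load 3 — triangular load w₀=13 kN/m (0→w₀ over full span):
  θ_3 = -w₀(7L⁴-30L²x²+15x⁴)/(360LEI) = -13·(7·6⁴-30·6²·(24/5)²+15·(24/5)⁴)/(360·6·20000) = 29523/12500000 rad
Superposition: θ = Σ θ_i = 19623/12500000 rad ≈ 0.001570 rad

θ(24/5) = 19623/12500000 rad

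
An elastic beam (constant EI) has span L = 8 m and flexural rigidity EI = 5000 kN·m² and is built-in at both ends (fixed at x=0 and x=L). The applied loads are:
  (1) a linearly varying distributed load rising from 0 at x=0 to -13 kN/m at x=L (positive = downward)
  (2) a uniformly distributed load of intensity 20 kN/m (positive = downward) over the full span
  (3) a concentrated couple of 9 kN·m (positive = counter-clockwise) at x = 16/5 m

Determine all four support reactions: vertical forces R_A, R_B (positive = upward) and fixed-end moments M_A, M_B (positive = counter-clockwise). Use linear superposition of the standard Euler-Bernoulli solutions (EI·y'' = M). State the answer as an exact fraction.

R_A = 3301/50 kN, M_A = 6001/75 kN·m, R_B = 2099/50 kN, M_B = -4664/75 kN·m

Load 1 — triangular load w₀=-13 kN/m (0→w₀ over full span):
  R_A = 3w₀L/20 = 3·(-13)·8/20 = -78/5 kN
  M_A = w₀L²/30 = (-13)·8²/30 = -416/15 kN·m
  R_B = 7w₀L/20 = 7·(-13)·8/20 = -182/5 kN
  M_B = -w₀L²/20 = -(-13)·8²/20 = 208/5 kN·m
Load 2 — uniform load w=20 kN/m over full span:
  R_A = wL/2 = 20·8/2 = 80 kN
  M_A = wL²/12 = 20·8²/12 = 320/3 kN·m
  R_B = wL/2 = 20·8/2 = 80 kN
  M_B = -wL²/12 = -20·8²/12 = -320/3 kN·m
Load 3 — applied couple M₀=9 kN·m at a=16/5 m (b=L-a=24/5):
  R_A = 6M₀ab/L³ = 6·9·(16/5)·(24/5)/8³ = 81/50 kN
  M_A = M₀b(2a-b)/L² = 9·(24/5)·(2·(16/5)-(24/5))/8² = 27/25 kN·m
  R_B = -6M₀ab/L³ = -6·9·(16/5)·(24/5)/8³ = -81/50 kN
  M_B = M₀a(2b-a)/L² = 9·(16/5)·(2·(24/5)-(16/5))/8² = 72/25 kN·m
Superposition: R_A = 3301/50 kN, M_A = 6001/75 kN·m, R_B = 2099/50 kN, M_B = -4664/75 kN·m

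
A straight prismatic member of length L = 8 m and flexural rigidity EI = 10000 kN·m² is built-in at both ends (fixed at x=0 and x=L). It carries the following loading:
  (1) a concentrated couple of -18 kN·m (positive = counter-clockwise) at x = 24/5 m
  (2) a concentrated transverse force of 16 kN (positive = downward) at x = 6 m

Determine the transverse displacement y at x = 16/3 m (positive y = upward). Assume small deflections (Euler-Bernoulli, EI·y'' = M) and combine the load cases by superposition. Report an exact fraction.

Load 1 — applied couple M₀=-18 kN·m at a=24/5 m (b=L-a=16/5):
  y_1 = (R_Ax³/6 - M_Ax²/2 - M₀(x-a)²/2)/EI  [x>a] with R_A=-81/25, M_A=-144/25 = ((-81/25)·(16/3)³/6 - (-144/25)·(16/3)²/2 - (-18)·((16/3)-(24/5))²/2)/10000 = 4/15625 m
Load 2 — point force P=16 kN at a=6 m (b=L-a=2):
  y_2 = -Pb²x²(3aL-(3a+b)x)/(6L³EI)  [x≤a] = -16·2²·(16/3)²·(3·6·8-(3·6+2)·(16/3))/(6·8³·10000) = -112/50625 m
Superposition: y = Σ y_i = -2476/1265625 m ≈ -0.001956 m

y(16/3) = -2476/1265625 m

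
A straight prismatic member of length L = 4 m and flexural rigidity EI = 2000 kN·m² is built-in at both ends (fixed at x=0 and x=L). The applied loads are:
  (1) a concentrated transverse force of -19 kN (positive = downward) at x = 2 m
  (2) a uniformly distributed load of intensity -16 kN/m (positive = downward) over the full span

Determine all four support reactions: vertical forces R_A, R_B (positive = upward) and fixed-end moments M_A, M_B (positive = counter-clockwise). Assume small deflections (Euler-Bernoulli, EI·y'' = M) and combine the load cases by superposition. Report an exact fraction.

Load 1 — point force P=-19 kN at a=2 m (b=L-a=2):
  R_A = Pb²(3a+b)/L³ = (-19)·2²·(3·2+2)/4³ = -19/2 kN
  M_A = Pab²/L² = (-19)·2·2²/4² = -19/2 kN·m
  R_B = Pa²(a+3b)/L³ = (-19)·2²·(2+3·2)/4³ = -19/2 kN
  M_B = -Pa²b/L² = -(-19)·2²·2/4² = 19/2 kN·m
Load 2 — uniform load w=-16 kN/m over full span:
  R_A = wL/2 = (-16)·4/2 = -32 kN
  M_A = wL²/12 = (-16)·4²/12 = -64/3 kN·m
  R_B = wL/2 = (-16)·4/2 = -32 kN
  M_B = -wL²/12 = -(-16)·4²/12 = 64/3 kN·m
Superposition: R_A = -83/2 kN, M_A = -185/6 kN·m, R_B = -83/2 kN, M_B = 185/6 kN·m

R_A = -83/2 kN, M_A = -185/6 kN·m, R_B = -83/2 kN, M_B = 185/6 kN·m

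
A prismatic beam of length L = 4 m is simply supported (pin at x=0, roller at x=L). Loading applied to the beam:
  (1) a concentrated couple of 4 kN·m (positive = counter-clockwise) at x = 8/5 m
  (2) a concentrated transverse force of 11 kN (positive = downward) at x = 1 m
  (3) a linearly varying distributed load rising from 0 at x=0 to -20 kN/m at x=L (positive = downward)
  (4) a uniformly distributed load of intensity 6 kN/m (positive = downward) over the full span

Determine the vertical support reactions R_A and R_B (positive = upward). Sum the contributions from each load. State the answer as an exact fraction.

Load 1 — applied couple M₀=4 kN·m at a=8/5 m (b=L-a=12/5):
  R_A = M₀/L = 4/4 = 1 kN
  R_B = -M₀/L = -4/4 = -1 kN
Load 2 — point force P=11 kN at a=1 m (b=L-a=3):
  R_A = Pb/L = 11·3/4 = 33/4 kN
  R_B = Pa/L = 11·1/4 = 11/4 kN
Load 3 — triangular load w₀=-20 kN/m (0→w₀ over full span):
  R_A = w₀L/6 = (-20)·4/6 = -40/3 kN
  R_B = w₀L/3 = (-20)·4/3 = -80/3 kN
Load 4 — uniform load w=6 kN/m over full span:
  R_A = wL/2 = 6·4/2 = 12 kN
  R_B = wL/2 = 6·4/2 = 12 kN
Superposition: R_A = 95/12 kN, R_B = -155/12 kN

R_A = 95/12 kN, R_B = -155/12 kN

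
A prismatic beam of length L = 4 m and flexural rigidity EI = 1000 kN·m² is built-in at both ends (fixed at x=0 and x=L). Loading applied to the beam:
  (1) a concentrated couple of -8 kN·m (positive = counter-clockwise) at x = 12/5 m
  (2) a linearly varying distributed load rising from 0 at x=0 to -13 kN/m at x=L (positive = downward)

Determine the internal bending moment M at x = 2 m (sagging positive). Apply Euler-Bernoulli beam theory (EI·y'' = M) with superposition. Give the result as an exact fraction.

M(2) = -113/15 kN·m

Load 1 — applied couple M₀=-8 kN·m at a=12/5 m (b=L-a=8/5):
  M_1 = R_Ax - M_A  [x≤a] with R_A=-72/25, M_A=-64/25 = (-72/25)·2 - (-64/25) = -16/5 kN·m
Load 2 — triangular load w₀=-13 kN/m (0→w₀ over full span):
  M_2 = 3w₀Lx/20 - w₀L²/30 - w₀x³/(6L) = 3·(-13)·4·2/20 - (-13)·4²/30 - (-13)·2³/(6·4) = -13/3 kN·m
Superposition: M = Σ M_i = -113/15 kN·m ≈ -7.533333 kN·m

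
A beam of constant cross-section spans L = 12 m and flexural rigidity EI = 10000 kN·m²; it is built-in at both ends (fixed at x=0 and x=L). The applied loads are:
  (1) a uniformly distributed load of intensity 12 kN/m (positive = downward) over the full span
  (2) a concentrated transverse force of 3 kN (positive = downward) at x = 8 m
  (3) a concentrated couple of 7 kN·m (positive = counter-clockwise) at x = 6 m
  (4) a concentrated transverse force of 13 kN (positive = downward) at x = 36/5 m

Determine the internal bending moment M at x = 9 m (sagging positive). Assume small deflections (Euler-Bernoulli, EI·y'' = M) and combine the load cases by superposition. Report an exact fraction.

Load 1 — uniform load w=12 kN/m over full span:
  M_1 = wLx/2 - wL²/12 - wx²/2 = 12·12·9/2 - 12·12²/12 - 12·9²/2 = 18 kN·m
Load 2 — point force P=3 kN at a=8 m (b=L-a=4):
  M_2 = Pa²(a+3b)(L-x)/L³ - Pa²b/L²  [x>a] = 3·8²·(8+3·4)·(12-9)/12³ - 3·8²·4/12² = 4/3 kN·m
Load 3 — applied couple M₀=7 kN·m at a=6 m (b=L-a=6):
  M_3 = R_Ax - M_A - M₀  [x>a] with R_A=7/8, M_A=7/4 = (7/8)·9 - (7/4) - 7 = -7/8 kN·m
Load 4 — point force P=13 kN at a=36/5 m (b=L-a=24/5):
  M_4 = Pa²(a+3b)(L-x)/L³ - Pa²b/L²  [x>a] = 13·(36/5)²·((36/5)+3·(24/5))·(12-9)/12³ - 13·(36/5)²·(24/5)/12² = 351/125 kN·m
Superposition: M = Σ M_i = 63799/3000 kN·m ≈ 21.266333 kN·m

M(9) = 63799/3000 kN·m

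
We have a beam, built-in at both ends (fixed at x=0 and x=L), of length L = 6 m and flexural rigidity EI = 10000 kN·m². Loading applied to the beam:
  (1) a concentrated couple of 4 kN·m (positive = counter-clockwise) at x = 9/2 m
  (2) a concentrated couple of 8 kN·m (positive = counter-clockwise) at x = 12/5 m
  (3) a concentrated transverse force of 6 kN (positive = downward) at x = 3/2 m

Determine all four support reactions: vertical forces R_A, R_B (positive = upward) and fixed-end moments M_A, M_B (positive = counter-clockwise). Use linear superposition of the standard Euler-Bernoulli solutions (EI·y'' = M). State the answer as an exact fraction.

Load 1 — applied couple M₀=4 kN·m at a=9/2 m (b=L-a=3/2):
  R_A = 6M₀ab/L³ = 6·4·(9/2)·(3/2)/6³ = 3/4 kN
  M_A = M₀b(2a-b)/L² = 4·(3/2)·(2·(9/2)-(3/2))/6² = 5/4 kN·m
  R_B = -6M₀ab/L³ = -6·4·(9/2)·(3/2)/6³ = -3/4 kN
  M_B = M₀a(2b-a)/L² = 4·(9/2)·(2·(3/2)-(9/2))/6² = -3/4 kN·m
Load 2 — applied couple M₀=8 kN·m at a=12/5 m (b=L-a=18/5):
  R_A = 6M₀ab/L³ = 6·8·(12/5)·(18/5)/6³ = 48/25 kN
  M_A = M₀b(2a-b)/L² = 8·(18/5)·(2·(12/5)-(18/5))/6² = 24/25 kN·m
  R_B = -6M₀ab/L³ = -6·8·(12/5)·(18/5)/6³ = -48/25 kN
  M_B = M₀a(2b-a)/L² = 8·(12/5)·(2·(18/5)-(12/5))/6² = 64/25 kN·m
Load 3 — point force P=6 kN at a=3/2 m (b=L-a=9/2):
  R_A = Pb²(3a+b)/L³ = 6·(9/2)²·(3·(3/2)+(9/2))/6³ = 81/16 kN
  M_A = Pab²/L² = 6·(3/2)·(9/2)²/6² = 81/16 kN·m
  R_B = Pa²(a+3b)/L³ = 6·(3/2)²·((3/2)+3·(9/2))/6³ = 15/16 kN
  M_B = -Pa²b/L² = -6·(3/2)²·(9/2)/6² = -27/16 kN·m
Superposition: R_A = 3093/400 kN, M_A = 2909/400 kN·m, R_B = -693/400 kN, M_B = 49/400 kN·m

R_A = 3093/400 kN, M_A = 2909/400 kN·m, R_B = -693/400 kN, M_B = 49/400 kN·m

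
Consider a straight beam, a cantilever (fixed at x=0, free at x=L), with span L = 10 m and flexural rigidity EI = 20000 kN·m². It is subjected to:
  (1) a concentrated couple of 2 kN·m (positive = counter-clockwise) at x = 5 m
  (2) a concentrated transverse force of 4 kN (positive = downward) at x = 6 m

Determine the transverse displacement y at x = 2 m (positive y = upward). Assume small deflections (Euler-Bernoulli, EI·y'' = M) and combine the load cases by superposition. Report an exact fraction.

Load 1 — applied couple M₀=2 kN·m at a=5 m (b=L-a=5):
  y_1 = M₀x²/(2EI)  [x≤a] = 2·2²/(2·20000) = 1/5000 m
Load 2 — point force P=4 kN at a=6 m (b=L-a=4):
  y_2 = -Px²(3a-x)/(6EI)  [x≤a] = -4·2²·(3·6-2)/(6·20000) = -4/1875 m
Superposition: y = Σ y_i = -29/15000 m ≈ -0.001933 m

y(2) = -29/15000 m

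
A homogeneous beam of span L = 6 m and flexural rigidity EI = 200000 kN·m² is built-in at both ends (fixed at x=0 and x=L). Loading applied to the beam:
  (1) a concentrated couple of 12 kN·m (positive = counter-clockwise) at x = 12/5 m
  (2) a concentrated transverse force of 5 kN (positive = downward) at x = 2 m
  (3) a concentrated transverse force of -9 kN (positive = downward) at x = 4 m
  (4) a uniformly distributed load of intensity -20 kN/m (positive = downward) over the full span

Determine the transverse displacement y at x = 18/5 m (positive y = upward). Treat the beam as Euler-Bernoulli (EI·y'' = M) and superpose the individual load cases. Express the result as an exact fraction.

Load 1 — applied couple M₀=12 kN·m at a=12/5 m (b=L-a=18/5):
  y_1 = (R_Ax³/6 - M_Ax²/2 - M₀(x-a)²/2)/EI  [x>a] with R_A=72/25, M_A=36/25 = ((72/25)·(18/5)³/6 - (36/25)·(18/5)²/2 - 12·((18/5)-(12/5))²/2)/200000 = 216/9765625 m
Load 2 — point force P=5 kN at a=2 m (b=L-a=4):
  y_2 = -Pa²(L-x)²(3bL-(3b+a)(L-x))/(6L³EI)  [x>a] = -5·2²·(6-(18/5))²·(3·4·6-(3·4+2)·(6-(18/5)))/(6·6³·200000) = -4/234375 m
Load 3 — point force P=-9 kN at a=4 m (b=L-a=2):
  y_3 = -Pb²x²(3aL-(3a+b)x)/(6L³EI)  [x≤a] = -(-9)·2²·(18/5)²·(3·4·6-(3·4+2)·(18/5))/(6·6³·200000) = 243/6250000 m
Load 4 — uniform load w=-20 kN/m over full span:
  y_4 = -wx²(L-x)²/(24EI) = -(-20)·(18/5)²·(6-(18/5))²/(24·200000) = 243/781250 m
Superposition: y = Σ y_i = 166393/468750000 m ≈ 0.000355 m

y(18/5) = 166393/468750000 m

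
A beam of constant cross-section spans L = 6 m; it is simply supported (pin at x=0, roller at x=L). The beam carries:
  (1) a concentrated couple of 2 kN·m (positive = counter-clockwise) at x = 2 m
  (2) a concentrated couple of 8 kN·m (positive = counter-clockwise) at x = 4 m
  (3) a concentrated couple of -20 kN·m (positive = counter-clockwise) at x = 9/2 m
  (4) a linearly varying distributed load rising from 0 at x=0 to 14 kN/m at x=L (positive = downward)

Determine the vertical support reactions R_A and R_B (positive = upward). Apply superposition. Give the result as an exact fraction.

Load 1 — applied couple M₀=2 kN·m at a=2 m (b=L-a=4):
  R_A = M₀/L = 2/6 = 1/3 kN
  R_B = -M₀/L = -2/6 = -1/3 kN
Load 2 — applied couple M₀=8 kN·m at a=4 m (b=L-a=2):
  R_A = M₀/L = 8/6 = 4/3 kN
  R_B = -M₀/L = -8/6 = -4/3 kN
Load 3 — applied couple M₀=-20 kN·m at a=9/2 m (b=L-a=3/2):
  R_A = M₀/L = (-20)/6 = -10/3 kN
  R_B = -M₀/L = -(-20)/6 = 10/3 kN
Load 4 — triangular load w₀=14 kN/m (0→w₀ over full span):
  R_A = w₀L/6 = 14·6/6 = 14 kN
  R_B = w₀L/3 = 14·6/3 = 28 kN
Superposition: R_A = 37/3 kN, R_B = 89/3 kN

R_A = 37/3 kN, R_B = 89/3 kN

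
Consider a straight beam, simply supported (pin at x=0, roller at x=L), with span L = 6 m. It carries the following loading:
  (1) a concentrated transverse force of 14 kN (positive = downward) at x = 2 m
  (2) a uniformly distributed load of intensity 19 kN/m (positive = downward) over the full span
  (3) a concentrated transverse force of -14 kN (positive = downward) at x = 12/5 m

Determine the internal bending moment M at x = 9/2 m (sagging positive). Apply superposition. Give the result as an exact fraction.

Load 1 — point force P=14 kN at a=2 m (b=L-a=4):
  M_1 = Pa(L-x)/L  [x>a] = 14·2·(6-(9/2))/6 = 7 kN·m
Load 2 — uniform load w=19 kN/m over full span:
  M_2 = wx(L-x)/2 = 19·(9/2)·(6-(9/2))/2 = 513/8 kN·m
Load 3 — point force P=-14 kN at a=12/5 m (b=L-a=18/5):
  M_3 = Pa(L-x)/L  [x>a] = (-14)·(12/5)·(6-(9/2))/6 = -42/5 kN·m
Superposition: M = Σ M_i = 2509/40 kN·m ≈ 62.725000 kN·m

M(9/2) = 2509/40 kN·m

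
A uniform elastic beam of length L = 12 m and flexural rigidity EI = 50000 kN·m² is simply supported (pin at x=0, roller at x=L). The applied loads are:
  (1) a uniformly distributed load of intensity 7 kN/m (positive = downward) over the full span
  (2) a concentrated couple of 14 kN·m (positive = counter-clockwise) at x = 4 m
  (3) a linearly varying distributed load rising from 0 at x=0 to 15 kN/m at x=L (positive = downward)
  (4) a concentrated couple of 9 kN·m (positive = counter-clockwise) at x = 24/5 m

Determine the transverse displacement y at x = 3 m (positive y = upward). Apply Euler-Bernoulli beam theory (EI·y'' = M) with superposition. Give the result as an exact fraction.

y(3) = -2148169/40000000 m

Load 1 — uniform load w=7 kN/m over full span:
  y_1 = -wx(L³-2Lx²+x³)/(24EI) = -7·3·(12³-2·12·3²+3³)/(24·50000) = -10773/400000 m
Load 2 — applied couple M₀=14 kN·m at a=4 m (b=L-a=8):
  y_2 = (M₀x³/(6L)+C₁x)/EI  [x≤a] with C₁=M₀(3b²-L²)/(6L)=28/3 = (14·3³/(6·12)+(28/3)·3)/50000 = 133/200000 m
Load 3 — triangular load w₀=15 kN/m (0→w₀ over full span):
  y_3 = -w₀x(7L⁴-10L²x²+3x⁴)/(360LEI) = -15·3·(7·12⁴-10·12²·3²+3·3⁴)/(360·12·50000) = -8829/320000 m
Load 4 — applied couple M₀=9 kN·m at a=24/5 m (b=L-a=36/5):
  y_4 = (M₀x³/(6L)+C₁x)/EI  [x≤a] with C₁=M₀(3b²-L²)/(6L)=36/25 = (9·3³/(6·12)+(36/25)·3)/50000 = 1539/10000000 m
Superposition: y = Σ y_i = -2148169/40000000 m ≈ -0.053704 m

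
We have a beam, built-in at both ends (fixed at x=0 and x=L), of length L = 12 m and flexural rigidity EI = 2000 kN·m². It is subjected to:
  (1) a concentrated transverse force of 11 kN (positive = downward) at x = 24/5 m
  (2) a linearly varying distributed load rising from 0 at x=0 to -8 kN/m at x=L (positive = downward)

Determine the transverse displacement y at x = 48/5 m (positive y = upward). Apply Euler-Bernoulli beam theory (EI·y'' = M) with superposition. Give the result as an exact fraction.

y(48/5) = 13968/390625 m

Load 1 — point force P=11 kN at a=24/5 m (b=L-a=36/5):
  y_1 = -Pa²(L-x)²(3bL-(3b+a)(L-x))/(6L³EI)  [x>a] = -11·(24/5)²·(12-(48/5))²·(3·(36/5)·12-(3·(36/5)+(24/5))·(12-(48/5)))/(6·12³·2000) = -26928/1953125 m
Load 2 — triangular load w₀=-8 kN/m (0→w₀ over full span):
  y_2 = -w₀x²(L-x)²(x+2L)/(120LEI) = -(-8)·(48/5)²·(12-(48/5))²·((48/5)+2·12)/(120·12·2000) = 96768/1953125 m
Superposition: y = Σ y_i = 13968/390625 m ≈ 0.035758 m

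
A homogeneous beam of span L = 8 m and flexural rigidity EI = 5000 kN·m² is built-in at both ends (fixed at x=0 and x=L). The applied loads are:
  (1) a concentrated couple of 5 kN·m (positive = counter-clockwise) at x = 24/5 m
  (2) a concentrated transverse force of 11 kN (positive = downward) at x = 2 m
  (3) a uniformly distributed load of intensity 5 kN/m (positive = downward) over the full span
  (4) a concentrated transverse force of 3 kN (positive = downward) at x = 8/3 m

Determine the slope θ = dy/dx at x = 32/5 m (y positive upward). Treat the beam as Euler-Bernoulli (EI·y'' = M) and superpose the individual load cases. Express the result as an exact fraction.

θ(32/5) = 15143/2812500 rad

Load 1 — applied couple M₀=5 kN·m at a=24/5 m (b=L-a=16/5):
  θ_1 = (R_Ax²/2 - M_Ax - M₀(x-a))/EI  [x>a] with R_A=9/10, M_A=8/5 = ((9/10)·(32/5)²/2 - (8/5)·(32/5) - 5·((32/5)-(24/5)))/5000 = 3/78125 rad
Load 2 — point force P=11 kN at a=2 m (b=L-a=6):
  θ_2 = Pa²(L-x)(2bL-(3b+a)(L-x))/(2L³EI)  [x>a] = 11·2²·(8-(32/5))·(2·6·8-(3·6+2)·(8-(32/5)))/(2·8³·5000) = 11/12500 rad
Load 3 — uniform load w=5 kN/m over full span:
  θ_3 = -wx(L-x)(L-2x)/(12EI) = -5·(32/5)·(8-(32/5))·(8-2·(32/5))/(12·5000) = 64/15625 rad
Load 4 — point force P=3 kN at a=8/3 m (b=L-a=16/3):
  θ_4 = Pa²(L-x)(2bL-(3b+a)(L-x))/(2L³EI)  [x>a] = 3·(8/3)²·(8-(32/5))·(2·(16/3)·8-(3·(16/3)+(8/3))·(8-(32/5)))/(2·8³·5000) = 52/140625 rad
Superposition: θ = Σ θ_i = 15143/2812500 rad ≈ 0.005384 rad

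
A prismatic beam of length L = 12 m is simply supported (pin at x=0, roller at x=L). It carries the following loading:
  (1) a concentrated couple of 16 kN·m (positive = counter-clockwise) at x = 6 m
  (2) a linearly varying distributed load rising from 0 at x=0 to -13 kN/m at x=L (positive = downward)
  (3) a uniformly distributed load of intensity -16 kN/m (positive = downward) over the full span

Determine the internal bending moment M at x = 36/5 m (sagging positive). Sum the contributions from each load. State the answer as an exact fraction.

M(36/5) = -50336/125 kN·m

Load 1 — applied couple M₀=16 kN·m at a=6 m (b=L-a=6):
  M_1 = M₀x/L - M₀  [x>a] = 16·(36/5)/12 - 16 = -32/5 kN·m
Load 2 — triangular load w₀=-13 kN/m (0→w₀ over full span):
  M_2 = w₀Lx/6 - w₀x³/(6L) = (-13)·12·(36/5)/6 - (-13)·(36/5)³/(6·12) = -14976/125 kN·m
Load 3 — uniform load w=-16 kN/m over full span:
  M_3 = wx(L-x)/2 = (-16)·(36/5)·(12-(36/5))/2 = -6912/25 kN·m
Superposition: M = Σ M_i = -50336/125 kN·m ≈ -402.688000 kN·m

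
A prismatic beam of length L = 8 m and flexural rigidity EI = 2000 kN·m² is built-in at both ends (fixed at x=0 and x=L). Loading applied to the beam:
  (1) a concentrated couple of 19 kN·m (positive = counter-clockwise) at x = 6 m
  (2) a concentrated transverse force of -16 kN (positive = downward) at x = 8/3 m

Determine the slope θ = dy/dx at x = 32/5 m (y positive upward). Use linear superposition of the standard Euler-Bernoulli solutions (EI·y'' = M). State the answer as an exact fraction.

θ(32/5) = -1/2700 rad

Load 1 — applied couple M₀=19 kN·m at a=6 m (b=L-a=2):
  θ_1 = (R_Ax²/2 - M_Ax - M₀(x-a))/EI  [x>a] with R_A=171/64, M_A=95/16 = ((171/64)·(32/5)²/2 - (95/16)·(32/5) - 19·((32/5)-6))/2000 = 57/12500 rad
Load 2 — point force P=-16 kN at a=8/3 m (b=L-a=16/3):
  θ_2 = Pa²(L-x)(2bL-(3b+a)(L-x))/(2L³EI)  [x>a] = (-16)·(8/3)²·(8-(32/5))·(2·(16/3)·8-(3·(16/3)+(8/3))·(8-(32/5)))/(2·8³·2000) = -416/84375 rad
Superposition: θ = Σ θ_i = -1/2700 rad ≈ -0.000370 rad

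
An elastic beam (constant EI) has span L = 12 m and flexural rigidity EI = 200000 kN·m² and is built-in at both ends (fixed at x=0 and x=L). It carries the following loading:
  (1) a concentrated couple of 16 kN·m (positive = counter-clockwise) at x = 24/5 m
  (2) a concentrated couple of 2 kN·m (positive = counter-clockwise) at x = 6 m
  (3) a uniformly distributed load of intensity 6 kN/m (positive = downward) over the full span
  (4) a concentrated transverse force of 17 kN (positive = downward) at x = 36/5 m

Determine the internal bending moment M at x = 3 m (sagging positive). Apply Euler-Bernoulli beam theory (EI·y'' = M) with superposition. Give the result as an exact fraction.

Load 1 — applied couple M₀=16 kN·m at a=24/5 m (b=L-a=36/5):
  M_1 = R_Ax - M_A  [x≤a] with R_A=48/25, M_A=48/25 = (48/25)·3 - (48/25) = 96/25 kN·m
Load 2 — applied couple M₀=2 kN·m at a=6 m (b=L-a=6):
  M_2 = R_Ax - M_A  [x≤a] with R_A=1/4, M_A=1/2 = (1/4)·3 - (1/2) = 1/4 kN·m
Load 3 — uniform load w=6 kN/m over full span:
  M_3 = wLx/2 - wL²/12 - wx²/2 = 6·12·3/2 - 6·12²/12 - 6·3²/2 = 9 kN·m
Load 4 — point force P=17 kN at a=36/5 m (b=L-a=24/5):
  M_4 = Pb²(3a+b)x/L³ - Pab²/L²  [x≤a] = 17·(24/5)²·(3·(36/5)+(24/5))·3/12³ - 17·(36/5)·(24/5)²/12² = -204/125 kN·m
Superposition: M = Σ M_i = 5729/500 kN·m ≈ 11.458000 kN·m

M(3) = 5729/500 kN·m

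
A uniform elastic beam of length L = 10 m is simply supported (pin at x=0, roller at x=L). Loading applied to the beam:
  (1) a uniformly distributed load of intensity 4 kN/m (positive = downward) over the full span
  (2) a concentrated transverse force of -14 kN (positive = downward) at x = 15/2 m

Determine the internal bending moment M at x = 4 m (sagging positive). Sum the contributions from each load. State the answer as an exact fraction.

Load 1 — uniform load w=4 kN/m over full span:
  M_1 = wx(L-x)/2 = 4·4·(10-4)/2 = 48 kN·m
Load 2 — point force P=-14 kN at a=15/2 m (b=L-a=5/2):
  M_2 = Pbx/L  [x≤a] = (-14)·(5/2)·4/10 = -14 kN·m
Superposition: M = Σ M_i = 34 kN·m ≈ 34.000000 kN·m

M(4) = 34 kN·m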